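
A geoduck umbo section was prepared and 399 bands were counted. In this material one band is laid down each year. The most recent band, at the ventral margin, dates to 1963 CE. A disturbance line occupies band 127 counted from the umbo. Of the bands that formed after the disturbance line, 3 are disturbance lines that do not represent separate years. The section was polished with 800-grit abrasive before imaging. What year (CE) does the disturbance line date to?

Between band 127 and the ventral margin there are 399 − 127 = 272 bands.
Excluding 3 false bands: 272 − 3 = 269.
The band at the ventral margin is 1963 CE, so the disturbance line dates to 1963 − 269 = 1694 CE.

1694 CE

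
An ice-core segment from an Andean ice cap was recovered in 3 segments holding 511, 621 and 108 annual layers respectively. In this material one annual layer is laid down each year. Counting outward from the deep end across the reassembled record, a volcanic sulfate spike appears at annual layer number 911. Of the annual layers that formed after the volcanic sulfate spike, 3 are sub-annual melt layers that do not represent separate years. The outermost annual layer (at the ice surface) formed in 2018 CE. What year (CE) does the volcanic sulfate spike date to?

Total annual layers = 511 + 621 + 108 = 1240.
Between annual layer 911 and the ice surface there are 1240 − 911 = 329 annual layers.
329 − 3 false = 326 true annual layers after the volcanic sulfate spike.
2018 − 326 = 1692 CE.

1692 CE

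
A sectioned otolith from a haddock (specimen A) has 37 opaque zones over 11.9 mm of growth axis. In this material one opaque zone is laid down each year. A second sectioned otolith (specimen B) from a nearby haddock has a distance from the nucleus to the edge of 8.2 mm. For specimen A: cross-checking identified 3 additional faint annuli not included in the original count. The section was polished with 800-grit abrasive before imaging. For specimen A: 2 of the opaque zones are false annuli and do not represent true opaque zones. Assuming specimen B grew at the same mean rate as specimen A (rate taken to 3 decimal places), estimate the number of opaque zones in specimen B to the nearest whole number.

Specimen A: correcting the raw count gives 37 − 2 + 3 = 38 true opaque zones.
A: Extension rate ≈ 11.9 / 38 = 0.313 mm per year.
For B, 8.2 / 0.313 = 26.20 years ≈ 26 opaque zones.

26 opaque zones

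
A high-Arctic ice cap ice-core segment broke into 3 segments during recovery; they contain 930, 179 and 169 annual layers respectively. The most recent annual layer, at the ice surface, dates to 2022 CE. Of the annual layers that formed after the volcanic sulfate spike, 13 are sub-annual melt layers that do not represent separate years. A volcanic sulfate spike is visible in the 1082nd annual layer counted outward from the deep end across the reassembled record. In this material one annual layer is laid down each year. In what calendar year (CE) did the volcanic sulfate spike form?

1839 CE

Total annual layers = 930 + 179 + 169 = 1278.
1278 − 1082 = 196 annual layers lie beyond the volcanic sulfate spike toward the ice surface.
Removing the 13 false annual layers leaves 196 − 13 = 183 true annual layers beyond the volcanic sulfate spike.
Counting back 183 years from 2022 CE places the volcanic sulfate spike in 2022 − 183 = 1839 CE.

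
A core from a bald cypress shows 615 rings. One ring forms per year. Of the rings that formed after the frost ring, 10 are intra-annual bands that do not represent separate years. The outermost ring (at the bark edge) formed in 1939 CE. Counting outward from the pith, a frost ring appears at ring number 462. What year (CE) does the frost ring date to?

615 − 462 = 153 rings lie beyond the frost ring toward the bark edge.
Excluding 10 false rings: 153 − 10 = 143.
The ring at the bark edge is 1939 CE, so the frost ring dates to 1939 − 143 = 1796 CE.

1796 CE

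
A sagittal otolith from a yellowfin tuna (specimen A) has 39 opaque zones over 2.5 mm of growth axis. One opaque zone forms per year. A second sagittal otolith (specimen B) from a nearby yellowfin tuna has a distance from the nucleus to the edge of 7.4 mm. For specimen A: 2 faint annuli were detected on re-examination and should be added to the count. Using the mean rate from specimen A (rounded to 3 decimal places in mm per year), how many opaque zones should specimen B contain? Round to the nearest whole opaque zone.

121 opaque zones

Specimen A: true opaque zone count = 39 + 2 = 41.
A: 2.5 mm over 41 years gives 2.5 / 41 ≈ 0.061 mm/yr.
For B, 7.4 / 0.061 = 121.31 years ≈ 121 opaque zones.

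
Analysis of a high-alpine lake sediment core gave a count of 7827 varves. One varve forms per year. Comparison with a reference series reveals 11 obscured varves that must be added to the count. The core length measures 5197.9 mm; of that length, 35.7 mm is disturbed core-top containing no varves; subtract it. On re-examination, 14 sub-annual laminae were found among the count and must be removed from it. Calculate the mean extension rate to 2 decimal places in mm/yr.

True varve count = 7827 − 14 + 11 = 7824.
The growth record spans 5197.9 − 35.7 = 5162.2 mm.
Mean rate = 5162.2 mm / 7824 years ≈ 0.66 mm/yr.

0.66 mm/yr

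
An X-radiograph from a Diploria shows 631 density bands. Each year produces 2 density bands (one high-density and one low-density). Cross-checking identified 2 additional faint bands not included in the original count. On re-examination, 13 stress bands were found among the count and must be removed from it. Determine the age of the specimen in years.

310 years

Adjusted count: 631 − 13 + 2 = 620 density bands.
620 density bands at 2 per year is 620 / 2 = 310 years.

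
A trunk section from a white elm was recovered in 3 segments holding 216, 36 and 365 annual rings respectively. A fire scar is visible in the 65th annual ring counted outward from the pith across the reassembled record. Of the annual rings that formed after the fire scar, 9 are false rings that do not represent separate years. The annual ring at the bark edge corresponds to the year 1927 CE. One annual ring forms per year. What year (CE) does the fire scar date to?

1384 CE

Total annual rings = 216 + 36 + 365 = 617.
Between annual ring 65 and the bark edge there are 617 − 65 = 552 annual rings.
Removing the 9 false annual rings leaves 552 − 9 = 543 true annual rings beyond the fire scar.
1927 − 543 = 1384 CE.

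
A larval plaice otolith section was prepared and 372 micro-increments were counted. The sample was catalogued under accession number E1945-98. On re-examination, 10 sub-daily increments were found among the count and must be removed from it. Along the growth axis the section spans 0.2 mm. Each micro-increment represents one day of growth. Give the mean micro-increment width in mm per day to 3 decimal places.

Adjusted count: 372 − 10 = 362 micro-increments.
Mean rate = 0.2 mm / 362 days ≈ 0.001 mm per day.

0.001 mm per day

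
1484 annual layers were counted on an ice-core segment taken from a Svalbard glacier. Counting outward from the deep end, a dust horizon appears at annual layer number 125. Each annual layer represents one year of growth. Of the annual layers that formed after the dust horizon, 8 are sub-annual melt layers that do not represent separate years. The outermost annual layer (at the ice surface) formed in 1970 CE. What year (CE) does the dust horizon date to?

619 CE

1484 − 125 = 1359 annual layers lie beyond the dust horizon toward the ice surface.
Excluding 8 false annual layers: 1359 − 8 = 1351.
1970 − 1351 = 619 CE.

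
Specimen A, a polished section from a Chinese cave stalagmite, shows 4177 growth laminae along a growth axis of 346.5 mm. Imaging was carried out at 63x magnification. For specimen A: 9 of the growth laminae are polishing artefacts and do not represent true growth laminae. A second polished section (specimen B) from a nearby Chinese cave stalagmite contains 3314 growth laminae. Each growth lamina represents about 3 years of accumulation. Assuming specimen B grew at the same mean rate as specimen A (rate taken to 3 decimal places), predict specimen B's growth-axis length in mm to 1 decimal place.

Specimen A: correcting the raw count gives 4177 − 9 = 4168 true growth laminae.
Specimen A: at 3 years per growth lamina, 4168 × 3 = 12504 years.
A: Mean rate = 346.5 mm / 12504 years ≈ 0.028 mm/year.
Specimen B: at 3 years per growth lamina, 3314 × 3 = 9942 years. Length of B = 0.028 × 9942 = 278.4 mm.

278.4 mm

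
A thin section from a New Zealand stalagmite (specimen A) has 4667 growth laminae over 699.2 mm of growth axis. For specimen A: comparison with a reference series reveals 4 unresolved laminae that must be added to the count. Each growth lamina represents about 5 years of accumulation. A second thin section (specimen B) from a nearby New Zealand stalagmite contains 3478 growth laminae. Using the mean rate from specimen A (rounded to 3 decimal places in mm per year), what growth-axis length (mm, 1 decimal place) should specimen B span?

Specimen A: adjusted count: 4667 + 4 = 4671 growth laminae.
Specimen A: 4671 growth laminae at 5 years each span 4671 × 5 = 23355 years.
A: Mean rate = 699.2 mm / 23355 years ≈ 0.030 mm/yr.
Specimen B: multiplying by 5 years per growth lamina: 3478 × 5 = 17390 years. For B, 0.030 mm/year × 17390 years = 521.7 mm.

521.7 mm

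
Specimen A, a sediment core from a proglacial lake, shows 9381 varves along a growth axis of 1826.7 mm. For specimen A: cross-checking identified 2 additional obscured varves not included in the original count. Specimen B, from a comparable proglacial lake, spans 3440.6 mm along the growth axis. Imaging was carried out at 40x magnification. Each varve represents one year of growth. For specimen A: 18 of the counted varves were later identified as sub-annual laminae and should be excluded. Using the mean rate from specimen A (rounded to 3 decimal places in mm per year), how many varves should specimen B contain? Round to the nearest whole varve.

17644 varves

Specimen A: true varve count = 9381 − 18 + 2 = 9365.
A: 1826.7 mm over 9365 years gives 1826.7 / 9365 ≈ 0.195 mm/year.
B spans 3440.6 / 0.195 = 17644.10 years ≈ 17644 varves.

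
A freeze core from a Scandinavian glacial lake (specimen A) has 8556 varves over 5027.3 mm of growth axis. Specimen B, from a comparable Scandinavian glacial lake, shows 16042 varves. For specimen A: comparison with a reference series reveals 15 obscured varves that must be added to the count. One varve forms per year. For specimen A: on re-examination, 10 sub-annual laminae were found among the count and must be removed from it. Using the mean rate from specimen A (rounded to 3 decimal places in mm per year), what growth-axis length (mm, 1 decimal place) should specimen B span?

Specimen A: correcting the raw count gives 8556 − 10 + 15 = 8561 true varves.
A: Mean rate = 5027.3 mm / 8561 years ≈ 0.587 mm/yr.
For B, 0.587 mm/year × 16042 years = 9416.7 mm.

9416.7 mm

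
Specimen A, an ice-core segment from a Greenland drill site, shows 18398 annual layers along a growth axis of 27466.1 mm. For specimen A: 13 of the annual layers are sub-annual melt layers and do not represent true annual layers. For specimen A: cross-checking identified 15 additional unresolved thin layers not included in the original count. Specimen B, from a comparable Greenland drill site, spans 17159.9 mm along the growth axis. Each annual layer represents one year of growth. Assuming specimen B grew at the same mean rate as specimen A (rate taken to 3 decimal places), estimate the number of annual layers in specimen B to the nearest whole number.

11494 annual layers

Specimen A: true annual layer count = 18398 − 13 + 15 = 18400.
A: Extension rate ≈ 27466.1 / 18400 = 1.493 mm/year.
Specimen B: 17159.9 mm / 1.493 mm per year = 11493.57 years ≈ 11494 annual layers.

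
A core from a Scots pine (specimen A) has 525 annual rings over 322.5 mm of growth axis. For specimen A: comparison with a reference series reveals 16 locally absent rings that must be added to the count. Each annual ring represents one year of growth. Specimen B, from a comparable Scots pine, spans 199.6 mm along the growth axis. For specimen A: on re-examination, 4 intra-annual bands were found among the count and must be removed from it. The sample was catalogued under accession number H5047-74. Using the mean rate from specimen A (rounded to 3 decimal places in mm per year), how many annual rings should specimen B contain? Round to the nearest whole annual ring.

Specimen A: correcting the raw count gives 525 − 4 + 16 = 537 true annual rings.
A: Mean rate = 322.5 mm / 537 years ≈ 0.601 mm/year.
B spans 199.6 / 0.601 = 332.11 years ≈ 332 annual rings.

332 annual rings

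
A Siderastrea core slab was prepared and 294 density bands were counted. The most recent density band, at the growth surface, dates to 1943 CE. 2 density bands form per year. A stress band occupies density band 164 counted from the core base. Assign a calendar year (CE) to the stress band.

The stress band sits at density band 164 from the core base, so 294 − 164 = 130 density bands formed after it.
130 density bands at 2 per year is 130 / 2 = 65 years.
1943 − 65 = 1878 CE.

1878 CE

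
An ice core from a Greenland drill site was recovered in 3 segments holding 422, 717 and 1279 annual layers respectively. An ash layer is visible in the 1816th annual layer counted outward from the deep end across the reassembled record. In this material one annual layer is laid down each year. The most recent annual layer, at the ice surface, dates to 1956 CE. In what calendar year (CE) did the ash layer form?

Total annual layers = 422 + 717 + 1279 = 2418.
The ash layer sits at annual layer 1816 from the deep end, so 2418 − 1816 = 602 annual layers formed after it.
The annual layer at the ice surface is 1956 CE, so the ash layer dates to 1956 − 602 = 1354 CE.

1354 CE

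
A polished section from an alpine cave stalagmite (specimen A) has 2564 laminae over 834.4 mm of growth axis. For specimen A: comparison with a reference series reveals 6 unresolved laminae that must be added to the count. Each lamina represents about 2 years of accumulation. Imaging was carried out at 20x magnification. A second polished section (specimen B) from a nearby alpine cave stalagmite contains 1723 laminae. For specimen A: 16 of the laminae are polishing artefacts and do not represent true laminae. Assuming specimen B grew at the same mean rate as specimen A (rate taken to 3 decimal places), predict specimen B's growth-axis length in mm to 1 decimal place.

561.7 mm

Specimen A: correcting the raw count gives 2564 − 16 + 6 = 2554 true laminae.
Specimen A: multiplying by 2 years per lamina: 2554 × 2 = 5108 years.
A: Mean rate = 834.4 mm / 5108 years ≈ 0.163 mm per year.
Specimen B: multiplying by 2 years per lamina: 1723 × 2 = 3446 years. B's length ≈ 0.163 × 3446 = 561.7 mm.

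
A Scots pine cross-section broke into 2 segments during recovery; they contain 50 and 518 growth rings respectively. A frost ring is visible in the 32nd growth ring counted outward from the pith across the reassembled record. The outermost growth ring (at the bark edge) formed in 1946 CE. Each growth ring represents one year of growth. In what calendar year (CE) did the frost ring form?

1410 CE

Total growth rings = 50 + 518 = 568.
568 − 32 = 536 growth rings lie beyond the frost ring toward the bark edge.
Counting back 536 years from 1946 CE places the frost ring in 1946 − 536 = 1410 CE.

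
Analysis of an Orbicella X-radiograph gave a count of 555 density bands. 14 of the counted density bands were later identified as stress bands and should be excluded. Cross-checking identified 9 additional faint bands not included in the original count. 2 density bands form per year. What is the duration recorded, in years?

Correcting the raw count gives 555 − 14 + 9 = 550 true density bands.
Dividing by 2 density bands per year: 550 / 2 = 275 years.

275 years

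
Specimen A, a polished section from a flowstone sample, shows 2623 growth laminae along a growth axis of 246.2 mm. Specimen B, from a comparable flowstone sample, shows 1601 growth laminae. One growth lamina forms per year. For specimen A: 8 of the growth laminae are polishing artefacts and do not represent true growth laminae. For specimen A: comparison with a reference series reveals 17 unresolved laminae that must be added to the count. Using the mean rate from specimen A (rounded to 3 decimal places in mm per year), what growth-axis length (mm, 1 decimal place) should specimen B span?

150.5 mm

Specimen A: after corrections the count is 2623 − 8 + 17 = 2632 growth laminae.
A: Mean rate = 246.2 mm / 2632 years ≈ 0.094 mm/yr.
For B, 0.094 mm/year × 1601 years = 150.5 mm.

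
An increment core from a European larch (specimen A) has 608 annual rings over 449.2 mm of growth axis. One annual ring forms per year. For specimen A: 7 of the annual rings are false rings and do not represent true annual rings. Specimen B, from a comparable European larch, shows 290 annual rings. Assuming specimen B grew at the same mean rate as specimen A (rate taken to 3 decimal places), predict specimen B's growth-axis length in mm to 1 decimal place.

Specimen A: adjusted count: 608 − 7 = 601 annual rings.
A: Extension rate ≈ 449.2 / 601 = 0.747 mm per year.
B's length ≈ 0.747 × 290 = 216.6 mm.

216.6 mm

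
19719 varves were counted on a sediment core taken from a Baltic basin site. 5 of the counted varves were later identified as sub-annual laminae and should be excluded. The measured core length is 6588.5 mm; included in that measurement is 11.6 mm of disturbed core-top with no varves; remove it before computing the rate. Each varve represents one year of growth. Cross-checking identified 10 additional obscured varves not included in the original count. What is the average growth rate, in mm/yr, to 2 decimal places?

0.33 mm/yr

True varve count = 19719 − 5 + 10 = 19724.
Removing the 11.6 mm offcut leaves 6588.5 − 11.6 = 6576.9 mm.
6576.9 mm over 19724 years gives 6576.9 / 19724 ≈ 0.33 mm/yr.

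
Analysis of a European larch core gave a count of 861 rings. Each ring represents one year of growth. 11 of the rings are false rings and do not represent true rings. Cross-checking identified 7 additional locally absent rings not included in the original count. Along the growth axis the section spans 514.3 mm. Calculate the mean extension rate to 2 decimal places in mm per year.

0.60 mm per year

Adjusted count: 861 − 11 + 7 = 857 rings.
Mean rate = 514.3 mm / 857 years ≈ 0.60 mm per year.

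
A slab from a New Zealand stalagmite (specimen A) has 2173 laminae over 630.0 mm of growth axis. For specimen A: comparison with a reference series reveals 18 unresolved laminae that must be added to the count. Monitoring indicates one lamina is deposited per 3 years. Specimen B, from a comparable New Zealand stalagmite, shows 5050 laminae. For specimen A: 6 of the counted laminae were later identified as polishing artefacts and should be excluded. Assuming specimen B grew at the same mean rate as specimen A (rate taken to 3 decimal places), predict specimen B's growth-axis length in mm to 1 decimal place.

Specimen A: adjusted count: 2173 − 6 + 18 = 2185 laminae.
Specimen A: 2185 laminae at 3 years each span 2185 × 3 = 6555 years.
A: 630.0 mm over 6555 years gives 630.0 / 6555 ≈ 0.096 mm/yr.
Specimen B: multiplying by 3 years per lamina: 5050 × 3 = 15150 years. B's length ≈ 0.096 × 15150 = 1454.4 mm.

1454.4 mm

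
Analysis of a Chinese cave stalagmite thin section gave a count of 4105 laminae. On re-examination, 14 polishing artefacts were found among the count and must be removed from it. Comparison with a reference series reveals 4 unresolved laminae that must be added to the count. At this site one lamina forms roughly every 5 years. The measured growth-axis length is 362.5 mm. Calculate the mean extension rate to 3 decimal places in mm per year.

True lamina count = 4105 − 14 + 4 = 4095.
4095 laminae at 5 years each span 4095 × 5 = 20475 years.
Mean rate = 362.5 mm / 20475 years ≈ 0.018 mm per year.

0.018 mm per year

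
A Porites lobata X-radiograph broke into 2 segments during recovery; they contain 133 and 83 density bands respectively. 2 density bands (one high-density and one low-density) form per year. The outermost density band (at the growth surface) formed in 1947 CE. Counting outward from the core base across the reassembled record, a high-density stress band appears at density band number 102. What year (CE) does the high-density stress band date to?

1890 CE

Total density bands = 133 + 83 = 216.
216 − 102 = 114 density bands lie beyond the high-density stress band toward the growth surface.
Dividing by 2 density bands per year: 114 / 2 = 57 years.
1947 − 57 = 1890 CE.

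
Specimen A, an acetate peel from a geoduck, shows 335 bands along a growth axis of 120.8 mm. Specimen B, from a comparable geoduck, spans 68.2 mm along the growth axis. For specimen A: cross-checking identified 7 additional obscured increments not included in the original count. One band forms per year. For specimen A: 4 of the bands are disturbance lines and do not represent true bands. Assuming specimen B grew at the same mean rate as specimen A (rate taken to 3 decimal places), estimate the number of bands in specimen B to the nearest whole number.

191 bands

Specimen A: correcting the raw count gives 335 − 4 + 7 = 338 true bands.
A: Mean rate = 120.8 mm / 338 years ≈ 0.357 mm/year.
For B, 68.2 / 0.357 = 191.04 years ≈ 191 bands.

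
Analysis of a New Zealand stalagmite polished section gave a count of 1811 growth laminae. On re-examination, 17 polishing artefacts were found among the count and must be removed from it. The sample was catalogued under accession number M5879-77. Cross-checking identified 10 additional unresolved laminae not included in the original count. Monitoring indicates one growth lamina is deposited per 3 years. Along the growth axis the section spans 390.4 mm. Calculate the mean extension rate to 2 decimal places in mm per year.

0.07 mm per year

True growth lamina count = 1811 − 17 + 10 = 1804.
At 3 years per growth lamina, 1804 × 3 = 5412 years.
Mean rate = 390.4 mm / 5412 years ≈ 0.07 mm per year.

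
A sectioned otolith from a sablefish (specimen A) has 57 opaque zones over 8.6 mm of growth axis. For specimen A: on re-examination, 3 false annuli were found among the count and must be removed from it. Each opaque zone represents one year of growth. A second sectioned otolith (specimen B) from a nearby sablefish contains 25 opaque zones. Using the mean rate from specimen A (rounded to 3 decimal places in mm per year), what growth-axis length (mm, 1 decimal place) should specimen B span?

Specimen A: after corrections the count is 57 − 3 = 54 opaque zones.
A: Extension rate ≈ 8.6 / 54 = 0.159 mm/yr.
B's length ≈ 0.159 × 25 = 4.0 mm.

4.0 mm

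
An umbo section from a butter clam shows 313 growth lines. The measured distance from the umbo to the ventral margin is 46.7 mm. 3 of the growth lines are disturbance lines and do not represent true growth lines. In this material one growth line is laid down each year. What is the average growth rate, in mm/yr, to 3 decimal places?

Correcting the raw count gives 313 − 3 = 310 true growth lines.
Mean rate = 46.7 mm / 310 years ≈ 0.151 mm/yr.

0.151 mm/yr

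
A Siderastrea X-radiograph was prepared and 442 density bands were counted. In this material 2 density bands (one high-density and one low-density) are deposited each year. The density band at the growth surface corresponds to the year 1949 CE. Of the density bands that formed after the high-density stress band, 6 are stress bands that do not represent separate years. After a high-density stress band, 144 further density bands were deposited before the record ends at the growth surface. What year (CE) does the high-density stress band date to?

144 density bands formed after the high-density stress band.
Removing the 6 false density bands leaves 144 − 6 = 138 true density bands beyond the high-density stress band.
Dividing by 2 density bands per year: 138 / 2 = 69 years.
The density band at the growth surface is 1949 CE, so the high-density stress band dates to 1949 − 69 = 1880 CE.

1880 CE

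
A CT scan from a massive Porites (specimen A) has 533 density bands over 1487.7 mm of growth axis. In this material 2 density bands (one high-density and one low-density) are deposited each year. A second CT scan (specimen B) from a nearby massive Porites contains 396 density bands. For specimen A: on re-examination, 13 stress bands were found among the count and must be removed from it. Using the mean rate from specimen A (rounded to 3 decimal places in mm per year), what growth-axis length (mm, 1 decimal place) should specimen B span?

1133.0 mm

Specimen A: correcting the raw count gives 533 − 13 = 520 true density bands.
Specimen A: with 2 density bands per year, 520 / 2 = 260 years.
A: 1487.7 mm over 260 years gives 1487.7 / 260 ≈ 5.722 mm per year.
Specimen B: 396 density bands at 2 per year is 396 / 2 = 198 years. Length of B = 5.722 × 198 = 1133.0 mm.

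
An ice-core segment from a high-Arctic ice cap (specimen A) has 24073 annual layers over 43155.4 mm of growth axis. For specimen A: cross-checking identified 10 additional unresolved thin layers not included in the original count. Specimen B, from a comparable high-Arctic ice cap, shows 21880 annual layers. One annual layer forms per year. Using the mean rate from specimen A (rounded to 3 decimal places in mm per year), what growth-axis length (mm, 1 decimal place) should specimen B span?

Specimen A: true annual layer count = 24073 + 10 = 24083.
A: 43155.4 mm over 24083 years gives 43155.4 / 24083 ≈ 1.792 mm per year.
Length of B = 1.792 × 21880 = 39209.0 mm.

39209.0 mm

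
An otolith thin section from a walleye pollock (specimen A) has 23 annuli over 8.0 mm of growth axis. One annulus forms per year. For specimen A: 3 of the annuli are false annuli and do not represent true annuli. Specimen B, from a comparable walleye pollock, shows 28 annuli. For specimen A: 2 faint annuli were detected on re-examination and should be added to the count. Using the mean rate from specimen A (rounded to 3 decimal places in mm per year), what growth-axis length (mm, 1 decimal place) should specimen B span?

Specimen A: adjusted count: 23 − 3 + 2 = 22 annuli.
A: Mean rate = 8.0 mm / 22 years ≈ 0.364 mm per year.
B's length ≈ 0.364 × 28 = 10.2 mm.

10.2 mm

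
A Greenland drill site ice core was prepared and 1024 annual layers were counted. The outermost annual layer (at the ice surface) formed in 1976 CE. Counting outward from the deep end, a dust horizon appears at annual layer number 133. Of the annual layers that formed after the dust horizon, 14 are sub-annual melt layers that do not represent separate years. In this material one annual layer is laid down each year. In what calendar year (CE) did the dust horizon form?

Between annual layer 133 and the ice surface there are 1024 − 133 = 891 annual layers.
Excluding 14 false annual layers: 891 − 14 = 877.
The annual layer at the ice surface is 1976 CE, so the dust horizon dates to 1976 − 877 = 1099 CE.

1099 CE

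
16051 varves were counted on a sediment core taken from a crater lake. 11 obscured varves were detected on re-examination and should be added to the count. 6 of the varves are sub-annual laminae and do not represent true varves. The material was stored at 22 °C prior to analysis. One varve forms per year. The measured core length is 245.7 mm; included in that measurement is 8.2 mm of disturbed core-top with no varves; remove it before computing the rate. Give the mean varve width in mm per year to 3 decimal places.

0.015 mm per year

After corrections the count is 16051 − 6 + 11 = 16056 varves.
Removing the 8.2 mm offcut leaves 245.7 − 8.2 = 237.5 mm.
Extension rate ≈ 237.5 / 16056 = 0.015 mm per year.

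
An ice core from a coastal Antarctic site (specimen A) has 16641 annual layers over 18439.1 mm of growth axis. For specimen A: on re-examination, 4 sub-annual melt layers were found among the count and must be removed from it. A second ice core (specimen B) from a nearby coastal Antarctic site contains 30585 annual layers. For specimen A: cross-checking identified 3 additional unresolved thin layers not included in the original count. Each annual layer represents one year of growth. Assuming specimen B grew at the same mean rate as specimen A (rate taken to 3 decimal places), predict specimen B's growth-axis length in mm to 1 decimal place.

33888.2 mm

Specimen A: adjusted count: 16641 − 4 + 3 = 16640 annual layers.
A: Mean rate = 18439.1 mm / 16640 years ≈ 1.108 mm/yr.
For B, 1.108 mm/year × 30585 years = 33888.2 mm.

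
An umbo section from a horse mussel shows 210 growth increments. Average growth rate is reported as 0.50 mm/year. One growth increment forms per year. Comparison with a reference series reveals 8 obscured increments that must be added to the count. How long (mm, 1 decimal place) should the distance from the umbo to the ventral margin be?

109.0 mm

Adjusted count: 210 + 8 = 218 growth increments.
218 years at 0.50 mm/year gives 0.50 × 218 = 109.0 mm.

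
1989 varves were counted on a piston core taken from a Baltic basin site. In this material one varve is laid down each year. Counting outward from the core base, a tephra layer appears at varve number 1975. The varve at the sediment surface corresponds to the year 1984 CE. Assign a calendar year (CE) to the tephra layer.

1989 − 1975 = 14 varves lie beyond the tephra layer toward the sediment surface.
Counting back 14 years from 1984 CE places the tephra layer in 1984 − 14 = 1970 CE.

1970 CE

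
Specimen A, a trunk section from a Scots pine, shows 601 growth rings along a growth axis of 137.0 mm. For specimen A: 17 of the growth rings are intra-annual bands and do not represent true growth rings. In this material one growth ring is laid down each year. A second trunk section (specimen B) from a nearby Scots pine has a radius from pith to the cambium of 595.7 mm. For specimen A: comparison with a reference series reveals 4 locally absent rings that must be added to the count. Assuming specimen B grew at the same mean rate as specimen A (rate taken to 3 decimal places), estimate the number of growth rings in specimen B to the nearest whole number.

2557 growth rings

Specimen A: true growth ring count = 601 − 17 + 4 = 588.
A: 137.0 mm over 588 years gives 137.0 / 588 ≈ 0.233 mm/yr.
Specimen B: 595.7 mm / 0.233 mm per year = 2556.65 years ≈ 2557 growth rings.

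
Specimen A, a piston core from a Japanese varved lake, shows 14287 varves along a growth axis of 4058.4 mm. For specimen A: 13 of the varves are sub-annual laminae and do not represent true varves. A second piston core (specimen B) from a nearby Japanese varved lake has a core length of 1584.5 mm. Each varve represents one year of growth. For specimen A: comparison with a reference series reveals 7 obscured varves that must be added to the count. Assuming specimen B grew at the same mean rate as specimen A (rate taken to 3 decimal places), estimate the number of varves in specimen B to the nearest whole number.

Specimen A: true varve count = 14287 − 13 + 7 = 14281.
A: Mean rate = 4058.4 mm / 14281 years ≈ 0.284 mm/yr.
For B, 1584.5 / 0.284 = 5579.23 years ≈ 5579 varves.

5579 varves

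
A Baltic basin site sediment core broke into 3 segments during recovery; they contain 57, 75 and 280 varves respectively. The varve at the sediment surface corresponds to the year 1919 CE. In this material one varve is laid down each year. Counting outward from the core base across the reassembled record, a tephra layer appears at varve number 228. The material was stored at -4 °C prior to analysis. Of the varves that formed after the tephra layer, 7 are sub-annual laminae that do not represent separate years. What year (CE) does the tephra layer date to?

1742 CE

Total varves = 57 + 75 + 280 = 412.
The tephra layer sits at varve 228 from the core base, so 412 − 228 = 184 varves formed after it.
184 − 7 false = 177 true varves after the tephra layer.
1919 − 177 = 1742 CE.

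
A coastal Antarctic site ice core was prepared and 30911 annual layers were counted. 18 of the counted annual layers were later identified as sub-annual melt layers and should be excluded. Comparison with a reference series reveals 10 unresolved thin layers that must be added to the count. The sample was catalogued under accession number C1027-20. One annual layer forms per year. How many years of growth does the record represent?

30903 years

True annual layer count = 30911 − 18 + 10 = 30903.
One annual layer per year makes the duration 30903 years.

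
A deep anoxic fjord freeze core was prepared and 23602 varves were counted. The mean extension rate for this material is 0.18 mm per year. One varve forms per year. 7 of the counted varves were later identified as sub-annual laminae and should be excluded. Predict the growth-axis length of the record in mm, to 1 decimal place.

4247.1 mm

After corrections the count is 23602 − 7 = 23595 varves.
Length ≈ 0.18 × 23595 = 4247.1 mm.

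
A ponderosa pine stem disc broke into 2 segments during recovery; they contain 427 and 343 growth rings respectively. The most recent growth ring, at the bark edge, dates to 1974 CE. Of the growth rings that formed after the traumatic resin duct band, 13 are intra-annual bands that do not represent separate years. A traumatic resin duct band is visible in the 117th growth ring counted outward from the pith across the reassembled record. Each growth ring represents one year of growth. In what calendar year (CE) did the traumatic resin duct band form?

Total growth rings = 427 + 343 = 770.
770 − 117 = 653 growth rings lie beyond the traumatic resin duct band toward the bark edge.
653 − 13 false = 640 true growth rings after the traumatic resin duct band.
1974 − 640 = 1334 CE.

1334 CE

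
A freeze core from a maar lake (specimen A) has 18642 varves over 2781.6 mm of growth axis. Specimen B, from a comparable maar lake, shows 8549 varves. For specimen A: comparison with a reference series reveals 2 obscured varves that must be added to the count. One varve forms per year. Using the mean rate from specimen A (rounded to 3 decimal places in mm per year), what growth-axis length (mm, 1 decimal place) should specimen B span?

1273.8 mm

Specimen A: correcting the raw count gives 18642 + 2 = 18644 true varves.
A: 2781.6 mm over 18644 years gives 2781.6 / 18644 ≈ 0.149 mm/year.
B's length ≈ 0.149 × 8549 = 1273.8 mm.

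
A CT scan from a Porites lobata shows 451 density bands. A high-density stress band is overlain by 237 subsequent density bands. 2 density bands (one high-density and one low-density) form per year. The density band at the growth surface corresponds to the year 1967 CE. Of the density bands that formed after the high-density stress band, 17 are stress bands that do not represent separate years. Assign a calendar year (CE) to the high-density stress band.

1857 CE

237 density bands formed after the high-density stress band.
237 − 17 false = 220 true density bands after the high-density stress band.
Dividing by 2 density bands per year: 220 / 2 = 110 years.
1967 − 110 = 1857 CE.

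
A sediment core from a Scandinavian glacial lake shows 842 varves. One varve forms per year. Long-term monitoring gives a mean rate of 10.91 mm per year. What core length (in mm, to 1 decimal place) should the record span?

The record spans 842 years at 10.91 mm per year.
842 years at 10.91 mm/year gives 10.91 × 842 = 9186.2 mm.

9186.2 mm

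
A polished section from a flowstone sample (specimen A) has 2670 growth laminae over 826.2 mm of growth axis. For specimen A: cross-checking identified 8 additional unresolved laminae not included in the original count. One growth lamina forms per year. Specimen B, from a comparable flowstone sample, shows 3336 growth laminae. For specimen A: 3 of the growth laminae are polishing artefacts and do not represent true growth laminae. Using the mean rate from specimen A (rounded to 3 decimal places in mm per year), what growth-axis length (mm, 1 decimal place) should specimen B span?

Specimen A: correcting the raw count gives 2670 − 3 + 8 = 2675 true growth laminae.
A: Mean rate = 826.2 mm / 2675 years ≈ 0.309 mm per year.
Length of B = 0.309 × 3336 = 1030.8 mm.

1030.8 mm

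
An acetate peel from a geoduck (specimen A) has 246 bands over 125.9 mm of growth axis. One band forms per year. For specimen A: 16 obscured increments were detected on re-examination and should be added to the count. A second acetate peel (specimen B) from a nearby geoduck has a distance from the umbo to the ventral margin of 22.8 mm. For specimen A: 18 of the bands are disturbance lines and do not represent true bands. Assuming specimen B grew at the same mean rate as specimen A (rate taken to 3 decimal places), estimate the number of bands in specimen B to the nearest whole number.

44 bands

Specimen A: after corrections the count is 246 − 18 + 16 = 244 bands.
A: Mean rate = 125.9 mm / 244 years ≈ 0.516 mm per year.
B spans 22.8 / 0.516 = 44.19 years ≈ 44 bands.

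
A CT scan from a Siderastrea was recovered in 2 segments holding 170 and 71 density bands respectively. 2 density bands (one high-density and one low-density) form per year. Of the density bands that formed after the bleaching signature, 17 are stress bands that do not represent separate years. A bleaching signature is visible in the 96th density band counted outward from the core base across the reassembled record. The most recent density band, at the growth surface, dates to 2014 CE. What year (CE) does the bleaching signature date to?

Total density bands = 170 + 71 = 241.
Between density band 96 and the growth surface there are 241 − 96 = 145 density bands.
145 − 17 false = 128 true density bands after the bleaching signature.
Dividing by 2 density bands per year: 128 / 2 = 64 years.
The density band at the growth surface is 2014 CE, so the bleaching signature dates to 2014 − 64 = 1950 CE.

1950 CE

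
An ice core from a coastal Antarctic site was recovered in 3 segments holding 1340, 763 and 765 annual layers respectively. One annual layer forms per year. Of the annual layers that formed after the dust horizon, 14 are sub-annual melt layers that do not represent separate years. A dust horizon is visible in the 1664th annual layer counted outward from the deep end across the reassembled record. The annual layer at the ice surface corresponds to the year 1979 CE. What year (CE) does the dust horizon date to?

Total annual layers = 1340 + 763 + 765 = 2868.
Between annual layer 1664 and the ice surface there are 2868 − 1664 = 1204 annual layers.
1204 − 14 false = 1190 true annual layers after the dust horizon.
1979 − 1190 = 789 CE.

789 CE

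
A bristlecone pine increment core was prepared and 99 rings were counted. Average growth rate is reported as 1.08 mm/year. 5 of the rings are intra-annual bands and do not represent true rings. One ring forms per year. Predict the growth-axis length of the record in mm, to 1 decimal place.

101.5 mm

After corrections the count is 99 − 5 = 94 rings.
Predicted length = 1.08 mm/year × 94 years = 101.5 mm.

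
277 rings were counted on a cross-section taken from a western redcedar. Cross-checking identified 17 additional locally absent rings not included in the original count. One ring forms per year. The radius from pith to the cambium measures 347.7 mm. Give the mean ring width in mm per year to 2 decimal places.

True ring count = 277 + 17 = 294.
347.7 mm over 294 years gives 347.7 / 294 ≈ 1.18 mm per year.

1.18 mm per year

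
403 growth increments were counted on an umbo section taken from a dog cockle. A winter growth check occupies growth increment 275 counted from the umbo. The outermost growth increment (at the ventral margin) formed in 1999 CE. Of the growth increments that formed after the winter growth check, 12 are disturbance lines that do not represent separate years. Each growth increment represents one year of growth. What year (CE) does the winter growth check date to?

The winter growth check sits at growth increment 275 from the umbo, so 403 − 275 = 128 growth increments formed after it.
128 − 12 false = 116 true growth increments after the winter growth check.
Counting back 116 years from 1999 CE places the winter growth check in 1999 − 116 = 1883 CE.

1883 CE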